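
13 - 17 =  - 4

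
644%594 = 50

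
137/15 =137/15=9.13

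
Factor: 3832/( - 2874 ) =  - 2^2*3^(- 1) = - 4/3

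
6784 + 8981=15765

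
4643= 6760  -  2117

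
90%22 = 2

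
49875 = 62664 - 12789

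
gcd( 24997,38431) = 1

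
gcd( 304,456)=152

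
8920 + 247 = 9167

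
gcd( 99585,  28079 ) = 1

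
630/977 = 630/977 = 0.64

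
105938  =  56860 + 49078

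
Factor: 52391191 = 52391191^1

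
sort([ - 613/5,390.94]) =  [ - 613/5,390.94]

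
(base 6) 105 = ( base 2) 101001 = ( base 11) 38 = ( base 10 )41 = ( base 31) 1a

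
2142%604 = 330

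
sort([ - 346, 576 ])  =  [ - 346 , 576 ]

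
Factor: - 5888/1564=-64/17 = - 2^6*17^( - 1)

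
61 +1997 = 2058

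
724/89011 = 724/89011 = 0.01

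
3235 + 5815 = 9050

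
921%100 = 21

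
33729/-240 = -11243/80= - 140.54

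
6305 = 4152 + 2153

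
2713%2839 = 2713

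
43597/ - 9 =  - 43597/9= - 4844.11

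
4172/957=4 + 344/957= 4.36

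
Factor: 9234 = 2^1*3^5*19^1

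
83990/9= 83990/9=9332.22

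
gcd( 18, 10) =2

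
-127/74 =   -  127/74 = -1.72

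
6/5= 6/5 = 1.20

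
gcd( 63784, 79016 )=952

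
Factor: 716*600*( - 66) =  - 2^6 * 3^2*5^2* 11^1 *179^1= -  28353600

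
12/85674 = 2/14279  =  0.00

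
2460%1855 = 605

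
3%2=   1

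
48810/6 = 8135 =8135.00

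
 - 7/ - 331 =7/331=0.02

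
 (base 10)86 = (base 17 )51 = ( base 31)2o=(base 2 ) 1010110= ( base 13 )68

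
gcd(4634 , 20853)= 2317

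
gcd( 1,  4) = 1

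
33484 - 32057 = 1427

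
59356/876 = 67 + 166/219 = 67.76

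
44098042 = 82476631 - 38378589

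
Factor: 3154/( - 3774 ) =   -  1577/1887 = - 3^( - 1 )*17^(-1)*19^1 * 37^( - 1) * 83^1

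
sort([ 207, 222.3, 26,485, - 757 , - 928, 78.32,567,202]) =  [- 928, - 757,26,78.32,202,207,222.3 , 485 , 567]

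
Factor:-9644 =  - 2^2*2411^1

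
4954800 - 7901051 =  - 2946251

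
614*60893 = 37388302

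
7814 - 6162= 1652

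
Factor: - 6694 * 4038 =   -  2^2*3^1*673^1*3347^1= - 27030372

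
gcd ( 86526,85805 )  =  1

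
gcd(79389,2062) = 1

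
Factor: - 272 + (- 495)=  - 13^1 * 59^1 = - 767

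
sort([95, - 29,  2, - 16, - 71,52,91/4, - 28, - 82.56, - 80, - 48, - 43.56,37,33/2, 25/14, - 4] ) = [ - 82.56,-80, - 71, - 48,- 43.56, -29,  -  28, - 16, - 4,25/14,2, 33/2, 91/4,37,52,95 ]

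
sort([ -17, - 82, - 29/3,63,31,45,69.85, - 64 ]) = [ - 82, - 64, - 17,-29/3,31,45,63, 69.85 ] 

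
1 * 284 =284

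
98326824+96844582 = 195171406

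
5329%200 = 129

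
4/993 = 4/993 = 0.00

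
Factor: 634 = 2^1*317^1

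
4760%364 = 28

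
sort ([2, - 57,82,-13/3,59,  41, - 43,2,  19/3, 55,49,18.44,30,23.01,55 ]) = [  -  57,-43,-13/3,2,2,19/3, 18.44,23.01,30 , 41, 49, 55, 55, 59,82 ] 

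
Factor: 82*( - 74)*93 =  - 2^2*3^1*31^1*37^1*41^1 = - 564324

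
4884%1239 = 1167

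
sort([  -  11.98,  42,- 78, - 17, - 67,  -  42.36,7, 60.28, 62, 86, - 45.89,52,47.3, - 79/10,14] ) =[ - 78, - 67, - 45.89, - 42.36, - 17, - 11.98  ,  -  79/10 , 7 , 14,42,47.3, 52,60.28, 62,86]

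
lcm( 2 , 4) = 4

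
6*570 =3420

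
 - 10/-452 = 5/226=0.02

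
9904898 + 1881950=11786848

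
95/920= 19/184= 0.10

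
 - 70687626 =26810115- 97497741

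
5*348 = 1740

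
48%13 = 9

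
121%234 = 121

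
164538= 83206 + 81332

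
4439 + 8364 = 12803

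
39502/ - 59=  - 670 + 28/59 = - 669.53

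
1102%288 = 238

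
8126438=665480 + 7460958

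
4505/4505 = 1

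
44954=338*133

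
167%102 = 65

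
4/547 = 4/547 =0.01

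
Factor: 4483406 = 2^1*31^1 * 72313^1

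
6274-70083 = -63809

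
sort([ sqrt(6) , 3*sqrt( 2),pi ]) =[sqrt ( 6 ),pi, 3*sqrt( 2)]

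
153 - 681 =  - 528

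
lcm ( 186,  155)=930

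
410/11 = 410/11  =  37.27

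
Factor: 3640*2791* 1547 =15716344280 = 2^3*5^1 * 7^2*13^2*17^1*2791^1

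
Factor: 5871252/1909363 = 2^2*3^1*673^1*727^1*1909363^( - 1 ) 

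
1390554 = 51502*27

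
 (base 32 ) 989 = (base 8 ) 22411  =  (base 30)AG1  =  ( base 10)9481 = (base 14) 3653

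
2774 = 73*38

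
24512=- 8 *(-3064)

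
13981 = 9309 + 4672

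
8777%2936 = 2905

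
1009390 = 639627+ 369763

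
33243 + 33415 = 66658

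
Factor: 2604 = 2^2*3^1*7^1*31^1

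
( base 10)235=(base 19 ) c7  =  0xeb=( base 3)22201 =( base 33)74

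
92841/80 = 1160+41/80 =1160.51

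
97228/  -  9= - 10804 + 8/9 = - 10803.11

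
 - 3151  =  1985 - 5136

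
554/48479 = 554/48479 = 0.01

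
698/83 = 8+34/83 = 8.41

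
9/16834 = 9/16834= 0.00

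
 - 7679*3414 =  - 26216106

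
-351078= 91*( - 3858)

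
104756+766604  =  871360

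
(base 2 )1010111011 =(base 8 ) 1273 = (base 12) 4a3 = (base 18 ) 22f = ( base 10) 699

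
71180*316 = 22492880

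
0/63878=0 = 0.00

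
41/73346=41/73346 = 0.00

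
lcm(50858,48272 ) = 2848048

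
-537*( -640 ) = 343680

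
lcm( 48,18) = 144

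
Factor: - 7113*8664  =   -61627032 = - 2^3*3^2*19^2*2371^1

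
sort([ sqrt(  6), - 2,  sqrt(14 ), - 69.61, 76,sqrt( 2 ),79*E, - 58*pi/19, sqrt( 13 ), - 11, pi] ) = [ - 69.61, - 11, - 58 * pi/19, - 2, sqrt(2), sqrt( 6) , pi,sqrt( 13), sqrt(14),  76,79*E]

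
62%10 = 2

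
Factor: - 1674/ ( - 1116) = 2^( - 1 )*3^1 = 3/2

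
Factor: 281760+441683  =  7^1*103349^1 = 723443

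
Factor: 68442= 2^1*3^1*11^1*17^1*61^1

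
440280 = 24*18345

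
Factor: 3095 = 5^1* 619^1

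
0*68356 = 0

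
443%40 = 3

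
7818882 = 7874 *993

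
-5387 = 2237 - 7624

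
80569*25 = 2014225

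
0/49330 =0  =  0.00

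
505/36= 505/36 = 14.03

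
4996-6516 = - 1520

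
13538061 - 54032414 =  - 40494353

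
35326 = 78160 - 42834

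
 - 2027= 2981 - 5008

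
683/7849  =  683/7849=0.09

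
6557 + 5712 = 12269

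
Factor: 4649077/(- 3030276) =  -2^(-2 )*3^( - 1) * 29^1*67^(  -  1 )  *  3769^(-1 )*160313^1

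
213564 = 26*8214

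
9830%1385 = 135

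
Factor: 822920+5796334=6619254 = 2^1*  3^1  *661^1 * 1669^1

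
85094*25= 2127350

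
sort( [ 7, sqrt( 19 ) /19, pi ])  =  [ sqrt( 19 ) /19, pi, 7 ]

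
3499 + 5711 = 9210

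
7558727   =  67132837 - 59574110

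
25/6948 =25/6948 = 0.00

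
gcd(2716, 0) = 2716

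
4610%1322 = 644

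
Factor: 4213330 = 2^1*5^1* 11^1*38303^1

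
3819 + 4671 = 8490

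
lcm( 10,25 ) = 50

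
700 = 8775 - 8075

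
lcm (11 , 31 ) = 341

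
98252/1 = 98252 = 98252.00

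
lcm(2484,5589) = 22356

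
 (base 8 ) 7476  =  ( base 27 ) 59e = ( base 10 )3902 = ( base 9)5315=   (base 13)1A12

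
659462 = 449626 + 209836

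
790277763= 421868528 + 368409235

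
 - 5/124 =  - 1  +  119/124=- 0.04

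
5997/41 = 146+ 11/41 = 146.27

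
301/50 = 6 + 1/50 = 6.02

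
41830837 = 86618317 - 44787480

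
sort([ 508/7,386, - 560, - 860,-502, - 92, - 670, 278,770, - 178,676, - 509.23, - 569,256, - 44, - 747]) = [ - 860,-747, - 670,-569, - 560, - 509.23, - 502, - 178,-92, - 44,508/7,256, 278,386,  676,  770] 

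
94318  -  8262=86056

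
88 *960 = 84480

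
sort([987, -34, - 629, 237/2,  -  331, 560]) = [-629, - 331, - 34 , 237/2,560, 987]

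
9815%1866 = 485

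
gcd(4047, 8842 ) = 1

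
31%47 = 31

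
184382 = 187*986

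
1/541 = 1/541 = 0.00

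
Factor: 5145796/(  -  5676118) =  - 2^1*7^(-1)*71^1*18119^1*405437^(-1) = - 2572898/2838059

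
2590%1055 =480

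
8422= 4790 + 3632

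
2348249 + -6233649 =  - 3885400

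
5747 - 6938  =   - 1191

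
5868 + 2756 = 8624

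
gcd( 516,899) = 1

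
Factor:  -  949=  - 13^1 * 73^1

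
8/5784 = 1/723= 0.00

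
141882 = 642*221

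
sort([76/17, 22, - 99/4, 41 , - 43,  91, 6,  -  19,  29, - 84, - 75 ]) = [ - 84 , - 75,-43, - 99/4,- 19, 76/17, 6, 22,  29, 41,  91]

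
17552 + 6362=23914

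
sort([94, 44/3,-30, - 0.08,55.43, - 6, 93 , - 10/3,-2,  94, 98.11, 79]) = [ - 30, - 6,  -  10/3, - 2, - 0.08,44/3,55.43,79, 93,94, 94, 98.11] 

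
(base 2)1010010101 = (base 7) 1633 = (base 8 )1225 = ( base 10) 661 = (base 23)15H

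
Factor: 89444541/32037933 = 19^( - 1)*41^ ( - 1)*13709^( - 1)*29814847^1 = 29814847/10679311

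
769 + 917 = 1686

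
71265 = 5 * 14253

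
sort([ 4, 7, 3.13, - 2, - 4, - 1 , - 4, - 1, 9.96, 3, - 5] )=[-5,- 4, - 4,-2,-1, - 1,3, 3.13, 4,7, 9.96]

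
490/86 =245/43= 5.70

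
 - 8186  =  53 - 8239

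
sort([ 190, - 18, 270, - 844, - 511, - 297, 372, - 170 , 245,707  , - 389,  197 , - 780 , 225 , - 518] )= [ - 844 ,-780, - 518, - 511,-389, - 297, - 170,  -  18, 190,197 , 225,  245,270, 372 , 707]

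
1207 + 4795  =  6002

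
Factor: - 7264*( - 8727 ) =2^5*3^1*227^1*2909^1 =63392928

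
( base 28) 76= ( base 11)174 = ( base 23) 8I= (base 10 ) 202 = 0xCA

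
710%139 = 15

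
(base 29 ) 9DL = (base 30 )8PH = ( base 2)1111100011111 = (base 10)7967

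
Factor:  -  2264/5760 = -2^(-4)*3^ ( - 2)  *5^(  -  1)*283^1 = -283/720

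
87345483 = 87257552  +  87931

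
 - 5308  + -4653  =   - 9961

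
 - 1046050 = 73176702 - 74222752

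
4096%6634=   4096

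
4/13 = 4/13 = 0.31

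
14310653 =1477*9689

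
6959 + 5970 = 12929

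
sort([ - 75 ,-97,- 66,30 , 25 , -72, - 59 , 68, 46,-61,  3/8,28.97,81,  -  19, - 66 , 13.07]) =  [-97 , - 75, - 72, - 66,- 66 , - 61,- 59, - 19,3/8,13.07, 25,28.97,30, 46,68, 81 ]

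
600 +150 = 750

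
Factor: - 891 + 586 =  - 5^1*61^1 = -  305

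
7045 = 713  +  6332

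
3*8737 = 26211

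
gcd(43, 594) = 1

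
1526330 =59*25870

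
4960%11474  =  4960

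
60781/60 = 1013 + 1/60 = 1013.02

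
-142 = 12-154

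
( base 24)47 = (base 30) 3d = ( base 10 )103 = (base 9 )124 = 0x67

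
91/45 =2 + 1/45 = 2.02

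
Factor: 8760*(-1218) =-10669680 = - 2^4 * 3^2*5^1*7^1*29^1 * 73^1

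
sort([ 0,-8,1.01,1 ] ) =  [ - 8, 0,  1, 1.01 ] 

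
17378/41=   17378/41 = 423.85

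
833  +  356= 1189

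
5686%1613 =847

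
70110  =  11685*6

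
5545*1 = 5545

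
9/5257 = 9/5257= 0.00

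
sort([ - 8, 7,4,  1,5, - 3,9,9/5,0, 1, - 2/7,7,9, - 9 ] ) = [ - 9, - 8, - 3,-2/7,0, 1,1,9/5,4,  5,7, 7,9, 9 ]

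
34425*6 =206550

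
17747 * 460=8163620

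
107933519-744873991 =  - 636940472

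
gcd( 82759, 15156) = 1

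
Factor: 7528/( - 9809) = - 2^3 * 17^ (-1 ) * 577^(-1)*941^1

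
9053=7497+1556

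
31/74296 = 31/74296  =  0.00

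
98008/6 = 49004/3 = 16334.67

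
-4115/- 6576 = 4115/6576 =0.63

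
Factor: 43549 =11^1  *37^1*107^1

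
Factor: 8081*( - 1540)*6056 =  - 75365345440 = -2^5*5^1*7^1*11^1*757^1*8081^1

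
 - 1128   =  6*( - 188 )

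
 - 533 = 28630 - 29163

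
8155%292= 271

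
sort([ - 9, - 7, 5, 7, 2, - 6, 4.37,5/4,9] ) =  [ - 9, - 7, - 6,5/4,2, 4.37, 5,  7,9]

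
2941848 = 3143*936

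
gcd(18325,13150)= 25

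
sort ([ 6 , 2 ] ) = [ 2, 6 ]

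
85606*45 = 3852270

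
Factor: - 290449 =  - 127^1*2287^1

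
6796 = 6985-189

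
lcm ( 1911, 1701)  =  154791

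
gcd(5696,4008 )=8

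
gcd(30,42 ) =6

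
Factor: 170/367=2^1*5^1*17^1*367^( - 1)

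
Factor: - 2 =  - 2^1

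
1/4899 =1/4899 = 0.00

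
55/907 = 55/907= 0.06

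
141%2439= 141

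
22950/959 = 22950/959 = 23.93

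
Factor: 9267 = 3^1*3089^1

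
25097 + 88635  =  113732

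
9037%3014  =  3009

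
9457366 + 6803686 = 16261052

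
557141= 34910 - - 522231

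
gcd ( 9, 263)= 1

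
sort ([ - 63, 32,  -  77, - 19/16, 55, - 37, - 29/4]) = [-77, - 63, - 37,- 29/4, - 19/16,32,55]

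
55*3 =165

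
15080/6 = 2513 + 1/3= 2513.33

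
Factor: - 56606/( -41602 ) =83/61=61^(-1 )*83^1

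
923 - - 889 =1812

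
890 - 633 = 257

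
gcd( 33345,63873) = 9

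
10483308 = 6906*1518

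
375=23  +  352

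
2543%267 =140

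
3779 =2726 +1053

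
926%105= 86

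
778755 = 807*965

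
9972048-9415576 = 556472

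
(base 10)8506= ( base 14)3158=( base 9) 12601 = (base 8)20472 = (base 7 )33541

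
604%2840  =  604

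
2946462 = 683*4314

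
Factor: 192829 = 7^1*13^2*163^1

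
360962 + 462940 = 823902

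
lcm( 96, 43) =4128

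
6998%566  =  206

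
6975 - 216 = 6759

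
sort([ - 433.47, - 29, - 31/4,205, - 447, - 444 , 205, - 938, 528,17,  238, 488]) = [ - 938,  -  447, - 444, - 433.47,-29 , - 31/4 , 17,205,205,238,488, 528]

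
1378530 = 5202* 265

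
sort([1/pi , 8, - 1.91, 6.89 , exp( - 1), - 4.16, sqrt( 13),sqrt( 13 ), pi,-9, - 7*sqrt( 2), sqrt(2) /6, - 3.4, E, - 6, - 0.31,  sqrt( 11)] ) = [  -  7*sqrt(2), - 9, - 6,-4.16, - 3.4, - 1.91, - 0.31 , sqrt( 2)/6, 1/pi,exp( - 1), E, pi,sqrt(11), sqrt( 13), sqrt( 13), 6.89, 8 ] 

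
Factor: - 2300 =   -  2^2*5^2*23^1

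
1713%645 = 423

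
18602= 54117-35515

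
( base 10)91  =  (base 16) 5B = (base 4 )1123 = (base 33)2p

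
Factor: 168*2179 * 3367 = 2^3*3^1*7^2 * 13^1*37^1*2179^1= 1232564424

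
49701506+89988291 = 139689797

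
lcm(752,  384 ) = 18048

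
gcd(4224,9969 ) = 3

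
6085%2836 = 413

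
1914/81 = 23 + 17/27 = 23.63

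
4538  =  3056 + 1482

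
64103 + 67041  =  131144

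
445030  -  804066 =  - 359036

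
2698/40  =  67 + 9/20  =  67.45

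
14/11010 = 7/5505 = 0.00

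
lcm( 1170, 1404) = 7020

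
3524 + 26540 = 30064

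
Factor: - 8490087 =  - 3^2 * 943343^1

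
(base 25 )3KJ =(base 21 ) 590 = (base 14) c30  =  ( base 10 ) 2394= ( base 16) 95a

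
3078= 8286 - 5208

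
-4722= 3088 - 7810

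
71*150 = 10650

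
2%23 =2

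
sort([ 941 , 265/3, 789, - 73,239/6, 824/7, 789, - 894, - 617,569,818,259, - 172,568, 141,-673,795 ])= [ - 894, - 673, - 617, - 172, - 73 , 239/6,265/3, 824/7, 141, 259 , 568, 569 , 789, 789,795 , 818,941] 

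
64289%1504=1121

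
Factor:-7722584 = - 2^3 * 29^1*33287^1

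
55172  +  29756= 84928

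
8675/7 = 1239 + 2/7  =  1239.29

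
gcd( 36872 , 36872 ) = 36872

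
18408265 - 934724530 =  - 916316265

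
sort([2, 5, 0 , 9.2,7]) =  [ 0, 2, 5, 7, 9.2]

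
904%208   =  72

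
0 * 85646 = 0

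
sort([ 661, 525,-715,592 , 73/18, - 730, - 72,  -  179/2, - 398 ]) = [ - 730, - 715, - 398,-179/2, - 72,73/18, 525, 592, 661]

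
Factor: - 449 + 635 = 186 = 2^1*3^1*31^1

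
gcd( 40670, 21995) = 415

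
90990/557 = 163  +  199/557 = 163.36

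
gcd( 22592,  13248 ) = 64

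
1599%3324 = 1599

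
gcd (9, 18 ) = 9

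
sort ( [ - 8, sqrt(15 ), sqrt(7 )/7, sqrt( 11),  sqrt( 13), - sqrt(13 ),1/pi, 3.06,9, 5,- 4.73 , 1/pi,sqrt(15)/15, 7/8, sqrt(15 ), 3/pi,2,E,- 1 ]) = [ - 8, - 4.73, - sqrt(13), - 1, sqrt ( 15 ) /15, 1/pi,1/pi, sqrt( 7) /7, 7/8, 3/pi, 2,E,3.06, sqrt( 11),sqrt(13),sqrt( 15), sqrt ( 15), 5, 9 ] 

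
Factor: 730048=2^6*11^1*17^1*61^1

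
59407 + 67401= 126808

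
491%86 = 61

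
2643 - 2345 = 298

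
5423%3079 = 2344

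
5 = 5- 0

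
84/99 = 28/33 = 0.85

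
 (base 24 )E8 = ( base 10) 344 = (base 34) A4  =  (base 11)293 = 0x158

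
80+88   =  168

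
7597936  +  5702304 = 13300240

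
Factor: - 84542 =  - 2^1*41^1*1031^1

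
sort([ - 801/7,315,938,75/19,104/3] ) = [ - 801/7,75/19, 104/3,  315,938]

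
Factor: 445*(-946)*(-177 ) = 2^1*3^1*5^1 * 11^1*43^1*59^1*89^1 = 74511690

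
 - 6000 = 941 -6941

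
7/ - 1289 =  - 1 + 1282/1289 = -0.01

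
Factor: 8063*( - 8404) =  - 67761452 = - 2^2*11^2*191^1*733^1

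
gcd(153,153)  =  153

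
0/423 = 0= 0.00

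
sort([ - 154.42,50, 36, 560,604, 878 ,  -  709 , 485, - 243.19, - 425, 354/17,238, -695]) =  [ - 709,-695, - 425, - 243.19, - 154.42, 354/17,36, 50,238, 485, 560, 604, 878]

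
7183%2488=2207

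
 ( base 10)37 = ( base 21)1g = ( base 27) 1A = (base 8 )45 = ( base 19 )1I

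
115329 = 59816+55513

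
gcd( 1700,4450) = 50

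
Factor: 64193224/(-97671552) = -2^(-4) * 3^( - 1 )*11^( - 1)*17^1*19^( - 1) * 37^1* 1217^(- 1)*12757^1 = - 8024153/12208944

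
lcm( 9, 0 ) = 0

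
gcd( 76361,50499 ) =1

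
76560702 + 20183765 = 96744467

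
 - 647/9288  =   - 1 + 8641/9288 =- 0.07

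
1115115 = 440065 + 675050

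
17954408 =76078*236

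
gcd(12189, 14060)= 1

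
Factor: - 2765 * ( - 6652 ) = 18392780  =  2^2*5^1*7^1*79^1*1663^1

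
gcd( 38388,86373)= 9597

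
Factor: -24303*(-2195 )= 53345085  =  3^1*5^1*439^1*8101^1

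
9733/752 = 12 + 709/752  =  12.94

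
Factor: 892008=2^3*3^2*13^1*953^1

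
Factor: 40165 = 5^1 * 29^1 * 277^1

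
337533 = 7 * 48219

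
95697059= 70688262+25008797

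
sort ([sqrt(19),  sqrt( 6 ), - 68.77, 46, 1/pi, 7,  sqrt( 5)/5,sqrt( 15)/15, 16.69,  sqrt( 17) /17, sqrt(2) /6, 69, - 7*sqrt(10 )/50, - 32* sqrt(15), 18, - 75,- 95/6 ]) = [ - 32*sqrt( 15), - 75  ,  -  68.77, - 95/6, - 7*sqrt( 10)/50, sqrt( 2 ) /6,sqrt(17)/17, sqrt(15)/15, 1/pi,sqrt ( 5)/5, sqrt( 6), sqrt( 19 ), 7, 16.69,18,46,69 ]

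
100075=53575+46500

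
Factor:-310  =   - 2^1*5^1*31^1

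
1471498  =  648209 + 823289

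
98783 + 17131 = 115914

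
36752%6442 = 4542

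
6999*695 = 4864305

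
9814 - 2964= 6850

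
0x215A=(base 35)6xx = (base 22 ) HE2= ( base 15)27E3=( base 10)8538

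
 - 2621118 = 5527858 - 8148976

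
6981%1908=1257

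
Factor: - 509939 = -509939^1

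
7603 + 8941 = 16544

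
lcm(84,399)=1596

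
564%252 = 60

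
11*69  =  759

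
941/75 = 12 + 41/75 = 12.55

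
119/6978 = 119/6978 =0.02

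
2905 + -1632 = 1273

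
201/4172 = 201/4172 =0.05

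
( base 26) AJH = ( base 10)7271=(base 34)69T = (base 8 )16147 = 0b1110001100111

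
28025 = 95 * 295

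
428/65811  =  428/65811 = 0.01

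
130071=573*227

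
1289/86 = 14  +  85/86=14.99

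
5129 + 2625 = 7754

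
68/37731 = 68/37731= 0.00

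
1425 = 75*19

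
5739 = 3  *1913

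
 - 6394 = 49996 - 56390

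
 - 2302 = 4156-6458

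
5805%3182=2623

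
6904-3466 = 3438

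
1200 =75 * 16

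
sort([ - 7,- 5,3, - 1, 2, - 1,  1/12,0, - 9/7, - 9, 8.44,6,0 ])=[ - 9 , -7, - 5, - 9/7, - 1 ,-1,0, 0,1/12,2, 3,6, 8.44 ]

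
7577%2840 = 1897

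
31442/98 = 320 + 41/49 = 320.84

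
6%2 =0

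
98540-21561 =76979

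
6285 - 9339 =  - 3054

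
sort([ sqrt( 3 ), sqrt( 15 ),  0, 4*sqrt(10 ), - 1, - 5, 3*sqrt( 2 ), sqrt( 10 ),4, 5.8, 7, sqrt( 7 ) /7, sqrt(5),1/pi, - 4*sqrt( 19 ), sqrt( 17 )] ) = [ - 4*sqrt( 19), - 5, - 1, 0, 1/pi, sqrt( 7 ) /7, sqrt( 3),sqrt( 5 ),sqrt( 10),sqrt (15 ), 4  ,  sqrt( 17), 3*sqrt( 2 ),5.8, 7,4*sqrt ( 10)]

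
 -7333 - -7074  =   - 259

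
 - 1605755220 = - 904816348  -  700938872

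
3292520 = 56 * 58795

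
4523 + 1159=5682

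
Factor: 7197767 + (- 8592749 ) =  - 2^1*3^4*79^1*109^1=- 1394982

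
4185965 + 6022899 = 10208864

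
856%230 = 166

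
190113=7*27159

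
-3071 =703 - 3774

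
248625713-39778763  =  208846950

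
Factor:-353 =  - 353^1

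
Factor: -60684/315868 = - 3^1 * 7^( - 1 ) * 13^1*29^( - 1 )=- 39/203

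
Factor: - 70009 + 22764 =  - 5^1*11^1*859^1 = - 47245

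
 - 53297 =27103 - 80400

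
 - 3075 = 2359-5434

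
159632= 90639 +68993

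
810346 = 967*838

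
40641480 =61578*660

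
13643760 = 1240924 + 12402836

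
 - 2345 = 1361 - 3706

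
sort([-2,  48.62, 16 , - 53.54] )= [ - 53.54, - 2,  16, 48.62]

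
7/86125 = 7/86125= 0.00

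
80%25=5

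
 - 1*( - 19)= 19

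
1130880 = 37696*30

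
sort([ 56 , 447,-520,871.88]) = [- 520,56,  447,871.88 ] 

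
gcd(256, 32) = 32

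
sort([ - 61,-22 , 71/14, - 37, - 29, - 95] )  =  [  -  95,-61, - 37 , - 29,-22,71/14]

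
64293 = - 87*( - 739) 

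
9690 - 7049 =2641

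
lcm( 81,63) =567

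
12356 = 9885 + 2471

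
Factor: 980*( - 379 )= - 371420= - 2^2*5^1*7^2* 379^1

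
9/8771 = 9/8771= 0.00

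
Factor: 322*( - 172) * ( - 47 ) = 2^3*7^1*23^1*43^1 * 47^1  =  2603048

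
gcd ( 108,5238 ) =54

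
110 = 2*55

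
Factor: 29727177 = 3^1*229^1*43271^1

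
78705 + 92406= 171111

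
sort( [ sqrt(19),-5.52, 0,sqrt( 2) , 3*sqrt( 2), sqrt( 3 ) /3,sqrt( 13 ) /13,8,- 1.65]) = [ - 5.52, - 1.65 , 0,sqrt( 13)/13, sqrt(3)/3,sqrt(2), 3 * sqrt( 2 ),sqrt( 19),  8 ] 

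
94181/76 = 94181/76=1239.22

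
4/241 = 4/241 = 0.02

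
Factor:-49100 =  - 2^2*5^2*491^1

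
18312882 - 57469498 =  - 39156616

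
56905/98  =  56905/98 = 580.66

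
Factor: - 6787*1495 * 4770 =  - 2^1*3^2 *5^2*11^1*13^1*23^1*53^1*617^1 = -  48399115050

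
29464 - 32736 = -3272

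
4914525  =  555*8855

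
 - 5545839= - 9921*559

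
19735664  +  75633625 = 95369289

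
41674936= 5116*8146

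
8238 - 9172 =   -  934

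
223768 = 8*27971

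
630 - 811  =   -181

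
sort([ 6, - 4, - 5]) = [-5, - 4, 6]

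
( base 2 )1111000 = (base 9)143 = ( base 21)5F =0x78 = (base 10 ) 120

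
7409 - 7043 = 366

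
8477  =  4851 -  - 3626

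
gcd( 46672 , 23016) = 8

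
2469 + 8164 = 10633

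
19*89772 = 1705668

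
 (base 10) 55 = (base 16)37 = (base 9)61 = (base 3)2001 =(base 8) 67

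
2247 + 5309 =7556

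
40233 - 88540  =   - 48307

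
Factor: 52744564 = 2^2*421^1*31321^1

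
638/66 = 9 + 2/3 = 9.67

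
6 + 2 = 8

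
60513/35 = 60513/35 = 1728.94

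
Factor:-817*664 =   -  2^3 * 19^1*43^1* 83^1 = -  542488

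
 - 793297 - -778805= - 14492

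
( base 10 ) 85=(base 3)10011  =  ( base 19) 49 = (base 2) 1010101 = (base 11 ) 78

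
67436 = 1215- - 66221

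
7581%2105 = 1266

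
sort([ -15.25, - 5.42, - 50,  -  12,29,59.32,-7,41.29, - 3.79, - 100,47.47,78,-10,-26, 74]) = [ - 100, - 50, - 26,-15.25, - 12,-10, - 7, - 5.42,-3.79,29, 41.29, 47.47,59.32, 74,78 ] 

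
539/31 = 539/31= 17.39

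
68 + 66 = 134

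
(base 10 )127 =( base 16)7f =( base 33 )3S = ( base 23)5C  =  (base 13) 9A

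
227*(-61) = -13847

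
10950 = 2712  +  8238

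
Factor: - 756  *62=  - 46872 =-2^3 * 3^3*7^1*31^1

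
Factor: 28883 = 17^1*1699^1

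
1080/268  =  270/67 = 4.03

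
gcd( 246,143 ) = 1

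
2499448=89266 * 28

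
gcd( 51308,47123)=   1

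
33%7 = 5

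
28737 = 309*93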